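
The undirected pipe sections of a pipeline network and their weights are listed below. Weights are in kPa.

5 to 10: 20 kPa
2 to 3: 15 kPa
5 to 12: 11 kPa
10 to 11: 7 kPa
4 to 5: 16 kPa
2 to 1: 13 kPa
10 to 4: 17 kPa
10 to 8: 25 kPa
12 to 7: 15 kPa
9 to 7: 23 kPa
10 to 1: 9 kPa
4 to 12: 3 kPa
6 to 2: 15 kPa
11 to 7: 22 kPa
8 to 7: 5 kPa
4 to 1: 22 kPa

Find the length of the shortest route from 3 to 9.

Running Dijkstra from 3:
3: 0
2: 15  (via 3)
1: 28  (via 2)
6: 30  (via 2)
10: 37  (via 1)
11: 44  (via 10)
4: 50  (via 1)
12: 53  (via 4)
5: 57  (via 10)
8: 62  (via 10)
7: 66  (via 11)
9: 89  (via 7)
Shortest route: 3–2–1–10–11–7–9 = 89 kPa.

89 kPa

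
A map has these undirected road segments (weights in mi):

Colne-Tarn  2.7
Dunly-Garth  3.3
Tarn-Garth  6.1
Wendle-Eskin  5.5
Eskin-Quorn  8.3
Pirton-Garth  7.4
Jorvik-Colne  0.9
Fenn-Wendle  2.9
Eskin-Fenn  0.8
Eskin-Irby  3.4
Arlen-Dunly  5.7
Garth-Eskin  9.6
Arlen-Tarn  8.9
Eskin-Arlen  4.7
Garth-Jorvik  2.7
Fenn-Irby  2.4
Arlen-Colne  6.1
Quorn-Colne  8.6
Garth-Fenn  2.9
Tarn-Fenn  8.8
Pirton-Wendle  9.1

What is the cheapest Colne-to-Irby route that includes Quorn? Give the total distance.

Best Colne to Quorn: Colne–Quorn costing 8.6
Shortest Quorn→Irby: Quorn–Eskin–Fenn–Irby = 11.5
Total via Quorn: 8.6 + 11.5 = 20.1 mi.

20.1 mi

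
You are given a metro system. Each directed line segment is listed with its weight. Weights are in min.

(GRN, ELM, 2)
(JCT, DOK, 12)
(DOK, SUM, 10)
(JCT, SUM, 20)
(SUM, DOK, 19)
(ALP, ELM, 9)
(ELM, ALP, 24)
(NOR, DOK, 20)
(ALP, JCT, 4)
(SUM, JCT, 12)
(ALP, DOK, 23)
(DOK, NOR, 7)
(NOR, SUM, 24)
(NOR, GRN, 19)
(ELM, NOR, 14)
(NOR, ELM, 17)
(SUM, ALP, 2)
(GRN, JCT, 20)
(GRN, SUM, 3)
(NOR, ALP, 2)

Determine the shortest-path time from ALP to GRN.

42 min

Compare a few routes:
ALP → DOK → NOR → GRN: 23+7+19 = 49
ALP → ELM → NOR → GRN: 9+14+19 = 42
Cheapest is ALP → ELM → NOR → GRN at 42 min.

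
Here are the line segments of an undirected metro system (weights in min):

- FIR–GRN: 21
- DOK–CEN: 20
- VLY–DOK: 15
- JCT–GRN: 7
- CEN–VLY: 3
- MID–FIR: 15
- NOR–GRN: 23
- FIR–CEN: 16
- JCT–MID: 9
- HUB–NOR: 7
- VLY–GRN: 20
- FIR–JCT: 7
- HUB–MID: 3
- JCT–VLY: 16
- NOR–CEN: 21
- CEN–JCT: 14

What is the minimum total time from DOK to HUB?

43 min

Running Dijkstra from DOK:
DOK: 0
VLY: 15  (via DOK)
CEN: 18  (via VLY)
JCT: 31  (via VLY)
FIR: 34  (via CEN)
GRN: 35  (via VLY)
NOR: 39  (via CEN)
MID: 40  (via JCT)
HUB: 43  (via MID)
Shortest route: DOK–VLY–JCT–MID–HUB = 43 min.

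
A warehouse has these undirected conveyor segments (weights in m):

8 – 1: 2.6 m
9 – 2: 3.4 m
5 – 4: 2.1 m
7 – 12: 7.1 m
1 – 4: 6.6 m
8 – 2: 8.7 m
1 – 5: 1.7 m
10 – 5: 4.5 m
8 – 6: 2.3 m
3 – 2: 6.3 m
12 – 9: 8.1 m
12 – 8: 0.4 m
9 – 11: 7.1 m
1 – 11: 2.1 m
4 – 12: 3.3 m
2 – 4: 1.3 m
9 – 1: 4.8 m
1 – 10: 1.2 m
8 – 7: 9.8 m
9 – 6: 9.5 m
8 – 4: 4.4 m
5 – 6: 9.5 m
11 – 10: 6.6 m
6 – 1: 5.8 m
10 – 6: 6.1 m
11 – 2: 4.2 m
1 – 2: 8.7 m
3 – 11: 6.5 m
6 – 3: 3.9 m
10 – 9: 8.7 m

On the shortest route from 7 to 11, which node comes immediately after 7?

Compare a few routes:
7 → 12 → 8 → 1 → 11: 7.1+0.4+2.6+2.1 = 12.2
7 → 8 → 1 → 11: 9.8+2.6+2.1 = 14.5
7 → 12 → 4 → 2 → 11: 7.1+3.3+1.3+4.2 = 15.9
The minimum is 12.2 m via 7 → 12 → 8 → 1 → 11.
So from 7 the first move is to 12.

12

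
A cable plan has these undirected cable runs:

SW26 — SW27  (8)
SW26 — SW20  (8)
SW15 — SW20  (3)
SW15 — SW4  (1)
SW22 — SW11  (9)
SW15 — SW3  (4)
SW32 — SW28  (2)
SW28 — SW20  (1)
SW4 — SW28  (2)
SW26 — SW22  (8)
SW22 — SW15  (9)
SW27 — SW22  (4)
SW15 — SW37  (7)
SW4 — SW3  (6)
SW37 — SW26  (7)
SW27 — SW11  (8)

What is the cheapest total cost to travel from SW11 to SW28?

21

Candidate routes:
SW11 - SW22 - SW15 - SW4 - SW28: 9+9+1+2 = 21
SW11 - SW22 - SW15 - SW20 - SW28: 9+9+3+1 = 22
The minimum is 21 via SW11 - SW22 - SW15 - SW4 - SW28.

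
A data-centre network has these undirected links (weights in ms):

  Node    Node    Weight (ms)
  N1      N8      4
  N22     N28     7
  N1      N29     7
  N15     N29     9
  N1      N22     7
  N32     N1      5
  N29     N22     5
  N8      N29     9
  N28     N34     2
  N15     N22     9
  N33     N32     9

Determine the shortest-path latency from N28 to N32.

Compare a few routes:
N28 → N22 → N1 → N32: 7+7+5 = 19
N28 → N22 → N29 → N1 → N32: 7+5+7+5 = 24
N28 → N22 → N29 → N8 → N1 → N32: 7+5+9+4+5 = 30
N28 → N22 → N15 → N29 → N1 → N32: 7+9+9+7+5 = 37
The minimum is 19 ms via N28 → N22 → N1 → N32.

19 ms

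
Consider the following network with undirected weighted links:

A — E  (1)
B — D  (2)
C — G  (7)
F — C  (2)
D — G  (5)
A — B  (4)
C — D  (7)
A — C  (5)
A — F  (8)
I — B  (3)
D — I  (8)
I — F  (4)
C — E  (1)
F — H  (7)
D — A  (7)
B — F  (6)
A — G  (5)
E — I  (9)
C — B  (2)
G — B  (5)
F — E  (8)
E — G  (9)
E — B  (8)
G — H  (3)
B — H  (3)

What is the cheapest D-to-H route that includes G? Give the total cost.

8

Best D to G: D–G costing 5
Best G to H: G–H costing 3
Total via G: 5 + 3 = 8.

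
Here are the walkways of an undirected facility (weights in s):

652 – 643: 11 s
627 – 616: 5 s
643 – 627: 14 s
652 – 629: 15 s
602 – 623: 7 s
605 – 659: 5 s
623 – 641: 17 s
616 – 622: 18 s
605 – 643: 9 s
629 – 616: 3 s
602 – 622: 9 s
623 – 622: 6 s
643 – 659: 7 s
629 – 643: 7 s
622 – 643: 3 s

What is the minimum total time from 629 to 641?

Compare a few routes:
629 - 643 - 622 - 623 - 641: 7+3+6+17 = 33
629 - 643 - 622 - 602 - 623 - 641: 7+3+9+7+17 = 43
629 - 616 - 622 - 623 - 641: 3+18+6+17 = 44
629 - 616 - 627 - 643 - 622 - 623 - 641: 3+5+14+3+6+17 = 48
The minimum is 33 s via 629 - 643 - 622 - 623 - 641.

33 s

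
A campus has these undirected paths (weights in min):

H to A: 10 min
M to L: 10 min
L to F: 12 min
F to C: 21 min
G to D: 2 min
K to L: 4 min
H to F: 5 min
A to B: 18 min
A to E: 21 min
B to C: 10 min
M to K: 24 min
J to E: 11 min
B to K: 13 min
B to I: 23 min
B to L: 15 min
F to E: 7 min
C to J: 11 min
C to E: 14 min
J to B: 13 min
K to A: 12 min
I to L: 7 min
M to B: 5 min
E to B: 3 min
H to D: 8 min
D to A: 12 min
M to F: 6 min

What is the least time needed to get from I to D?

Shortest distances from I:
I: 0
L: 7  (via I)
K: 11  (via L)
M: 17  (via L)
F: 19  (via L)
B: 22  (via L)
A: 23  (via K)
H: 24  (via F)
E: 25  (via B)
C: 32  (via B)
D: 32  (via H)
Shortest route: I–L–F–H–D = 32 min.

32 min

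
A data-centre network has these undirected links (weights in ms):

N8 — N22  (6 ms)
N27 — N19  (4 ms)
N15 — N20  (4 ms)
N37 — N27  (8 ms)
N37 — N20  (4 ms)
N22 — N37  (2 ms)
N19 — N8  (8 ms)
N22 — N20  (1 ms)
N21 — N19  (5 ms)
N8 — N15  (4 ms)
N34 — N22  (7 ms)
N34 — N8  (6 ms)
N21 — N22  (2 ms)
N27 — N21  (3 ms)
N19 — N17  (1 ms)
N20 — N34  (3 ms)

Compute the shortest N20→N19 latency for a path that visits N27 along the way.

10 ms

Best N20 to N27: N20–N22–N21–N27 costing 6
Best N27 to N19: N27–N19 costing 4
Total via N27: 6 + 4 = 10 ms.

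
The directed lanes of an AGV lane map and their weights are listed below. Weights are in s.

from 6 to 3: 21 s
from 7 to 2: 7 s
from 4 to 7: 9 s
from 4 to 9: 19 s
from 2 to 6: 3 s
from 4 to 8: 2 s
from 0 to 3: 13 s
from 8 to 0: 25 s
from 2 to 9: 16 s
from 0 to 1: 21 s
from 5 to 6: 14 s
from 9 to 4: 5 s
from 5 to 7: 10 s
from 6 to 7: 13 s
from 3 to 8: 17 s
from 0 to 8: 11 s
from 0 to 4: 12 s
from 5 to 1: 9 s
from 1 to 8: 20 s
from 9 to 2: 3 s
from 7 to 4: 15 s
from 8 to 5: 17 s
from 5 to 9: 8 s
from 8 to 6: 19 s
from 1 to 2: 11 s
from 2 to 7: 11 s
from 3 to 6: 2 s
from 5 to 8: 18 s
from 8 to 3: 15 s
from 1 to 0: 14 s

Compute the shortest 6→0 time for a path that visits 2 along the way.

Shortest 6→2: 6 → 7 → 2 = 20
Best 2 to 0: 2 → 9 → 4 → 8 → 0 costing 48
Total via 2: 20 + 48 = 68 s.

68 s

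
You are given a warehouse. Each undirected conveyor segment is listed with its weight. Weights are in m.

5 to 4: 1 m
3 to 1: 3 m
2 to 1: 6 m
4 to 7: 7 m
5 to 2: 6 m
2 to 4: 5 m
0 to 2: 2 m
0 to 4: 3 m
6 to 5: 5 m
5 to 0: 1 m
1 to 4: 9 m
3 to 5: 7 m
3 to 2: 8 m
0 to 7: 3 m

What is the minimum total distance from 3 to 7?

11 m

Running Dijkstra from 3:
3: 0
1: 3  (via 3)
5: 7  (via 3)
0: 8  (via 5)
2: 8  (via 3)
4: 8  (via 5)
7: 11  (via 0)
Shortest route: 3–5–0–7 = 11 m.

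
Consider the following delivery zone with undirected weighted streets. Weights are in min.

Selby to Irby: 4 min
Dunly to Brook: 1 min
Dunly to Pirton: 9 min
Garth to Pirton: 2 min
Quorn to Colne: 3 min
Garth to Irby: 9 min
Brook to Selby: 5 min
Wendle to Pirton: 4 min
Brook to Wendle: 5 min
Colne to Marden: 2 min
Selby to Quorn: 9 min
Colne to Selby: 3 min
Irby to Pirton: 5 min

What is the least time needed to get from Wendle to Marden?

15 min

Candidate routes:
Wendle → Pirton → Irby → Selby → Colne → Marden: 4+5+4+3+2 = 18
Wendle → Brook → Selby → Colne → Marden: 5+5+3+2 = 15
The minimum is 15 min via Wendle → Brook → Selby → Colne → Marden.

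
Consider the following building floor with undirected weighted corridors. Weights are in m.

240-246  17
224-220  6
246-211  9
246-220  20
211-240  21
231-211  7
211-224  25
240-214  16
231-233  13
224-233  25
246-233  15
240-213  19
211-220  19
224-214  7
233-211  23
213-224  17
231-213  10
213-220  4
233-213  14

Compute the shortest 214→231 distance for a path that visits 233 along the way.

44 m

Shortest 214→233: 214–224–220–213–233 = 31
Shortest 233→231: 233–231 = 13
Total via 233: 31 + 13 = 44 m.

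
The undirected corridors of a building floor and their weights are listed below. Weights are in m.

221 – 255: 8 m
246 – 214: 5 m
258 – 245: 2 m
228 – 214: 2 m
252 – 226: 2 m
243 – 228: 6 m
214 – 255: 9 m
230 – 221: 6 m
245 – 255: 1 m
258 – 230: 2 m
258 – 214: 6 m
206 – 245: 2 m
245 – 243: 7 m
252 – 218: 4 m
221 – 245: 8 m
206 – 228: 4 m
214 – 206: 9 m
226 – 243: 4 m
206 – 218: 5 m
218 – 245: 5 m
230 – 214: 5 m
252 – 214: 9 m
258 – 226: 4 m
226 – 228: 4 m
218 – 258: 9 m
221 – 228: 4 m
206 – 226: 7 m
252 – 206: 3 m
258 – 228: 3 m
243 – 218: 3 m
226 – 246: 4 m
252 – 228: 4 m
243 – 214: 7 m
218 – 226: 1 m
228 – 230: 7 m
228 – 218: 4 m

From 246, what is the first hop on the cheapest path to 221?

Compare a few routes:
246 → 226 → 218 → 228 → 221: 4+1+4+4 = 13
246 → 214 → 228 → 221: 5+2+4 = 11
246 → 226 → 228 → 221: 4+4+4 = 12
Cheapest is 246 → 214 → 228 → 221 at 11 m.
So from 246 the first move is to 214.

214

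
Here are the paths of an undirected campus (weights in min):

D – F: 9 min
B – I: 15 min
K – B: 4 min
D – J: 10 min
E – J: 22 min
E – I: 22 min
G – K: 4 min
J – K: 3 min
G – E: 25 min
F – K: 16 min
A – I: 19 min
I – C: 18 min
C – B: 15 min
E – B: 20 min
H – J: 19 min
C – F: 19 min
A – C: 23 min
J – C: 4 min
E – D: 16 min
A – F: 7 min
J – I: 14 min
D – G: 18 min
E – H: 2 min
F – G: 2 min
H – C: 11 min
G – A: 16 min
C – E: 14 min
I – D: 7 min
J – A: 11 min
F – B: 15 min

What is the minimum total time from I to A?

Shortest distances from I:
I: 0
D: 7  (via I)
J: 14  (via I)
B: 15  (via I)
F: 16  (via D)
K: 17  (via J)
C: 18  (via I)
G: 18  (via F)
A: 19  (via I)
Shortest route: I–A = 19 min.

19 min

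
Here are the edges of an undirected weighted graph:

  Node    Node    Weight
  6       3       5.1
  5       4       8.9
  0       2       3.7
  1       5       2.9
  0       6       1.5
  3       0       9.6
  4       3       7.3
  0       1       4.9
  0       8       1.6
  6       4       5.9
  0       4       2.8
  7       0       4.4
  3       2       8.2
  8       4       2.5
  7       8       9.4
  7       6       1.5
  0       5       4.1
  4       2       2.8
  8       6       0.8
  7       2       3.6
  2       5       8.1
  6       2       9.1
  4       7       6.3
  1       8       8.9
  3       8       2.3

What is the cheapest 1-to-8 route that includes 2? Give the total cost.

13.9

Best 1 to 2: 1 → 0 → 2 costing 8.6
Shortest 2→8: 2 → 4 → 8 = 5.3
Total via 2: 8.6 + 5.3 = 13.9.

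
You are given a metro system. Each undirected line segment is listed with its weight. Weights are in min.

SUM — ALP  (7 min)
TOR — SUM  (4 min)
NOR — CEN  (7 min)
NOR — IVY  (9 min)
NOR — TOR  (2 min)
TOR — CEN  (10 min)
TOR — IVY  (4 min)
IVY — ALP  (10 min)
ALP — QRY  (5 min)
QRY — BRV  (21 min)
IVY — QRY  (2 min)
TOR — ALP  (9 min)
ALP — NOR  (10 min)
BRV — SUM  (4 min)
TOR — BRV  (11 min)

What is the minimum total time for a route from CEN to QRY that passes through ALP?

22 min

Shortest CEN→ALP: CEN → NOR → ALP = 17
Best ALP to QRY: ALP → QRY costing 5
Total via ALP: 17 + 5 = 22 min.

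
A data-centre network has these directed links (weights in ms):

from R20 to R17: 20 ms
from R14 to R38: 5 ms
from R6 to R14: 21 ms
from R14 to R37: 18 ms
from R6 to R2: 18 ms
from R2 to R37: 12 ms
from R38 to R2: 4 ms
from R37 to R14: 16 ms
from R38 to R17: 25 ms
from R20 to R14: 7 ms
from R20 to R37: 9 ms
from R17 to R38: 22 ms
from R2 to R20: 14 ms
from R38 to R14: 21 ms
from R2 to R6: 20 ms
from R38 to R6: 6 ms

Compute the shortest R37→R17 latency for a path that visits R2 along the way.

Shortest R37→R2: R37–R14–R38–R2 = 25
Shortest R2→R17: R2–R20–R17 = 34
Total via R2: 25 + 34 = 59 ms.

59 ms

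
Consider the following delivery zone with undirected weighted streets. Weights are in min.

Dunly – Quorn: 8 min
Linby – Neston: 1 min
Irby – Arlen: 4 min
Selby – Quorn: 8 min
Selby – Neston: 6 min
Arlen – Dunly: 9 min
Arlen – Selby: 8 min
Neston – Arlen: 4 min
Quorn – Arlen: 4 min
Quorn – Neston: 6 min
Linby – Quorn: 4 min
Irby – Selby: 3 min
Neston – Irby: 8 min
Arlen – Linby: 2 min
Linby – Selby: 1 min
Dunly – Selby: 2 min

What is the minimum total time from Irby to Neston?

Shortest distances from Irby:
Irby: 0
Selby: 3  (via Irby)
Arlen: 4  (via Irby)
Linby: 4  (via Selby)
Neston: 5  (via Linby)
Shortest route: Irby → Selby → Linby → Neston = 5 min.

5 min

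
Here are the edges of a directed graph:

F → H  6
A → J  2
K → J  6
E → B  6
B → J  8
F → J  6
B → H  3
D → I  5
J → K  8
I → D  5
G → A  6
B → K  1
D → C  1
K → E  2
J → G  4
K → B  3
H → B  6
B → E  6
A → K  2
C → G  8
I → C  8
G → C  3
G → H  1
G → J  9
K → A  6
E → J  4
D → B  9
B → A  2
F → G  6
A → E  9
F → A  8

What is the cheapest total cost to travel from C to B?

15

Compare a few routes:
C - G - A - K - E - B: 8+6+2+2+6 = 24
C - G - A - K - B: 8+6+2+3 = 19
C - G - H - B: 8+1+6 = 15
The minimum is 15 via C - G - H - B.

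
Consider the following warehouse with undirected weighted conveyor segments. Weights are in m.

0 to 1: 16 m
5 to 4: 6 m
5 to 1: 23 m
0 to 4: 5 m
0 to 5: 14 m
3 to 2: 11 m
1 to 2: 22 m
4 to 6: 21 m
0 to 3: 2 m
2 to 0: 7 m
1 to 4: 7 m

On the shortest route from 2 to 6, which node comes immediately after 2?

Compare a few routes:
2 - 0 - 4 - 6: 7+5+21 = 33
2 - 3 - 0 - 4 - 6: 11+2+5+21 = 39
The minimum is 33 m via 2 - 0 - 4 - 6.
So from 2 the first move is to 0.

0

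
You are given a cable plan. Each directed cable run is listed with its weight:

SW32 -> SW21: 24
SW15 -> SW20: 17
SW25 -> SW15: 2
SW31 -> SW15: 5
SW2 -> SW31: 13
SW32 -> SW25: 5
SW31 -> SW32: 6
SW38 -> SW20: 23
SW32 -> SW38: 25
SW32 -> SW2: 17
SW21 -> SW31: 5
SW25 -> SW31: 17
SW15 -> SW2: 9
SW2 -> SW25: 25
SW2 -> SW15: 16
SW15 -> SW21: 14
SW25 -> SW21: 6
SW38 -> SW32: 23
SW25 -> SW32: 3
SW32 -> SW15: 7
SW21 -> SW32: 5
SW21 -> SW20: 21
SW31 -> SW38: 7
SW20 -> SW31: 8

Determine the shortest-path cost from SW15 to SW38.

26

Running Dijkstra from SW15:
SW15: 0
SW2: 9  (via SW15)
SW21: 14  (via SW15)
SW20: 17  (via SW15)
SW32: 19  (via SW21)
SW31: 19  (via SW21)
SW25: 24  (via SW32)
SW38: 26  (via SW31)
Shortest route: SW15 → SW21 → SW31 → SW38 = 26.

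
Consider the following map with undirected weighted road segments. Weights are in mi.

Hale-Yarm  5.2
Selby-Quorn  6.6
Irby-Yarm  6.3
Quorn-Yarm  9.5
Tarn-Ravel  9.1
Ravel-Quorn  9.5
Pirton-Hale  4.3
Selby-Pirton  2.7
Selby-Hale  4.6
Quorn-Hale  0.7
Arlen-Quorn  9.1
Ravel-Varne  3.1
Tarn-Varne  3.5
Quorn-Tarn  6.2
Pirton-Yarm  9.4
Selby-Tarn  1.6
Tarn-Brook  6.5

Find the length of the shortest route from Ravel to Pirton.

10.9 mi

Enumerating some paths:
Ravel - Varne - Tarn - Selby - Pirton: 3.1+3.5+1.6+2.7 = 10.9
Ravel - Tarn - Selby - Pirton: 9.1+1.6+2.7 = 13.4
The minimum is 10.9 mi via Ravel - Varne - Tarn - Selby - Pirton.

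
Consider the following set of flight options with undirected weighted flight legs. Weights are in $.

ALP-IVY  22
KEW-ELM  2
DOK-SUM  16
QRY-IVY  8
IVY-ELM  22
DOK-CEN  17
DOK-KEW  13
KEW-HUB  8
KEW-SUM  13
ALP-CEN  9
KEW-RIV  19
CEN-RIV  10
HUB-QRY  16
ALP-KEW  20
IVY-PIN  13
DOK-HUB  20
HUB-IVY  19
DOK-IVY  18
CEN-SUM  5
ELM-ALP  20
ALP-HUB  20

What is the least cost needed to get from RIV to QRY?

Enumerating some paths:
RIV–KEW–HUB–QRY: 19+8+16 = 43
RIV–KEW–ELM–IVY–QRY: 19+2+22+8 = 51
RIV–CEN–SUM–KEW–HUB–QRY: 10+5+13+8+16 = 52
RIV–CEN–ALP–IVY–QRY: 10+9+22+8 = 49
The minimum is $43 via RIV–KEW–HUB–QRY.

$43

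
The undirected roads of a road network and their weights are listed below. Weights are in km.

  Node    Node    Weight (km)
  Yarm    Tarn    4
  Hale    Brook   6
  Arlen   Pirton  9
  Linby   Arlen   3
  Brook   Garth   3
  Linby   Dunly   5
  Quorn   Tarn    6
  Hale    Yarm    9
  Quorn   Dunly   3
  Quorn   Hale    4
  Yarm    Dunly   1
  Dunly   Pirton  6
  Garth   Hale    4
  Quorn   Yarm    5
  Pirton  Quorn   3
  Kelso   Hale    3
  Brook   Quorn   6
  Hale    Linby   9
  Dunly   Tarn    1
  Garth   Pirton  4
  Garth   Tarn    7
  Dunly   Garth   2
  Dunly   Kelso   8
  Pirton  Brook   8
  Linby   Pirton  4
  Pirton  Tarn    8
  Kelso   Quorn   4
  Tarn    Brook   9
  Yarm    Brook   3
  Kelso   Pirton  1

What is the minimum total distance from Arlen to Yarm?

9 km

Running Dijkstra from Arlen:
Arlen: 0
Linby: 3  (via Arlen)
Pirton: 7  (via Linby)
Kelso: 8  (via Pirton)
Dunly: 8  (via Linby)
Tarn: 9  (via Dunly)
Yarm: 9  (via Dunly)
Shortest route: Arlen–Linby–Dunly–Yarm = 9 km.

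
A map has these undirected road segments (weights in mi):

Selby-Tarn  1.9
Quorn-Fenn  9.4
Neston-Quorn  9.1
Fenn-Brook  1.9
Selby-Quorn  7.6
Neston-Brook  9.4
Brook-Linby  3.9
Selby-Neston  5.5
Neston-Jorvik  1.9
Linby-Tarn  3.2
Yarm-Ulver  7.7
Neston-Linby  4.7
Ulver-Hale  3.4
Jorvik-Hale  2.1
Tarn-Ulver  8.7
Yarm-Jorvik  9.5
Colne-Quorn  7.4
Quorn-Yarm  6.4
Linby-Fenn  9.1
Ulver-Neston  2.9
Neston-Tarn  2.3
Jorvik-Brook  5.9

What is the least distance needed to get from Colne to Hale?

20.5 mi

Shortest distances from Colne:
Colne: 0
Quorn: 7.4  (via Colne)
Yarm: 13.8  (via Quorn)
Selby: 15  (via Quorn)
Neston: 16.5  (via Quorn)
Fenn: 16.8  (via Quorn)
Tarn: 16.9  (via Selby)
Jorvik: 18.4  (via Neston)
Brook: 18.7  (via Fenn)
Ulver: 19.4  (via Neston)
Linby: 20.1  (via Tarn)
Hale: 20.5  (via Jorvik)
Shortest route: Colne–Quorn–Neston–Jorvik–Hale = 20.5 mi.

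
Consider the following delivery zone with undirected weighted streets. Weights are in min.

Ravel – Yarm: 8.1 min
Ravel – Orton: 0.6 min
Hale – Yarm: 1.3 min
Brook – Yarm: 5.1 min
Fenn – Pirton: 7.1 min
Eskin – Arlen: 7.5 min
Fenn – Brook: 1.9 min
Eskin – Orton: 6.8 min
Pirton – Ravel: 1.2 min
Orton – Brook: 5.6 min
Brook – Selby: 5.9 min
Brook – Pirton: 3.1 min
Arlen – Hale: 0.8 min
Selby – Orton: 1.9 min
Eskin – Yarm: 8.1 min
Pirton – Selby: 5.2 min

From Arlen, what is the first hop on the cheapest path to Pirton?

Candidate routes:
Arlen → Hale → Yarm → Brook → Pirton: 0.8+1.3+5.1+3.1 = 10.3
Arlen → Hale → Yarm → Brook → Orton → Ravel → Pirton: 0.8+1.3+5.1+5.6+0.6+1.2 = 14.6
Arlen → Hale → Yarm → Ravel → Pirton: 0.8+1.3+8.1+1.2 = 11.4
Arlen → Eskin → Orton → Ravel → Pirton: 7.5+6.8+0.6+1.2 = 16.1
The minimum is 10.3 min via Arlen → Hale → Yarm → Brook → Pirton.
So from Arlen the first move is to Hale.

Hale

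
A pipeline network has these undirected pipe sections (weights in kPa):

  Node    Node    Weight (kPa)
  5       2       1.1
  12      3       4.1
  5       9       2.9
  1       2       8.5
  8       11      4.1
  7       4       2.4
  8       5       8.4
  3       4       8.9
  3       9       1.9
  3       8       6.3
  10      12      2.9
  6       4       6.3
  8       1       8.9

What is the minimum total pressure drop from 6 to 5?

20 kPa

Candidate routes:
6 - 4 - 3 - 8 - 1 - 2 - 5: 6.3+8.9+6.3+8.9+8.5+1.1 = 40
6 - 4 - 3 - 8 - 5: 6.3+8.9+6.3+8.4 = 29.9
6 - 4 - 3 - 9 - 5: 6.3+8.9+1.9+2.9 = 20
Cheapest is 6 - 4 - 3 - 9 - 5 at 20 kPa.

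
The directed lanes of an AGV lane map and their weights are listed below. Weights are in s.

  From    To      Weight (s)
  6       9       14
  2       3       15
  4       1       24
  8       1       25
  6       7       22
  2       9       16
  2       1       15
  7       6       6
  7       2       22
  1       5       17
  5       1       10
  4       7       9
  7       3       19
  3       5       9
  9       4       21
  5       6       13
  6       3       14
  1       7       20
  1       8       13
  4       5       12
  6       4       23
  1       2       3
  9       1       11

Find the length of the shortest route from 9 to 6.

36 s

Running Dijkstra from 9:
9: 0
1: 11  (via 9)
2: 14  (via 1)
4: 21  (via 9)
8: 24  (via 1)
5: 28  (via 1)
3: 29  (via 2)
7: 30  (via 4)
6: 36  (via 7)
Shortest route: 9–4–7–6 = 36 s.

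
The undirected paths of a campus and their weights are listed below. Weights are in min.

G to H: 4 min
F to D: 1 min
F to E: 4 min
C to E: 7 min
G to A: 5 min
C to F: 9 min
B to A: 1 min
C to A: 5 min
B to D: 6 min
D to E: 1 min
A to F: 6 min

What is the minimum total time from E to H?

Enumerating some paths:
E → F → A → G → H: 4+6+5+4 = 19
E → F → D → B → A → G → H: 4+1+6+1+5+4 = 21
E → C → A → G → H: 7+5+5+4 = 21
E → D → F → A → G → H: 1+1+6+5+4 = 17
The minimum is 17 min via E → D → F → A → G → H.

17 min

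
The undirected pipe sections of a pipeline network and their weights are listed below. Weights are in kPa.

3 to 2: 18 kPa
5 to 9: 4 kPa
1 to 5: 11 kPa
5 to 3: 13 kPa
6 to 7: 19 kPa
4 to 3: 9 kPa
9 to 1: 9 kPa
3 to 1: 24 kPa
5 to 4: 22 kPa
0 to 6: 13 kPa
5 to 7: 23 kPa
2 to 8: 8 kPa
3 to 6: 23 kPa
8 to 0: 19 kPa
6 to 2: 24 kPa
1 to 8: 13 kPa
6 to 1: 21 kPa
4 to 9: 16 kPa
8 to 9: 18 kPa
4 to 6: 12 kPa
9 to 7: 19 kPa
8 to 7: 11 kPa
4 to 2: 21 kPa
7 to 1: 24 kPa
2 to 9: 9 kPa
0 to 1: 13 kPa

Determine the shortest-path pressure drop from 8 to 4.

Enumerating some paths:
8–2–9–4: 8+9+16 = 33
8–9–4: 18+16 = 34
8–2–4: 8+21 = 29
8–2–3–4: 8+18+9 = 35
Cheapest is 8–2–4 at 29 kPa.

29 kPa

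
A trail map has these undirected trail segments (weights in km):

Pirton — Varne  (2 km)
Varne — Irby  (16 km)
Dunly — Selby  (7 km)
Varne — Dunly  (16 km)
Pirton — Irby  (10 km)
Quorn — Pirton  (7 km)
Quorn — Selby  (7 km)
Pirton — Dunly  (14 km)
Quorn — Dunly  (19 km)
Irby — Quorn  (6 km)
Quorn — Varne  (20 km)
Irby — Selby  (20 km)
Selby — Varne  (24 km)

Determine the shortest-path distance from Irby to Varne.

12 km

Compare a few routes:
Irby → Quorn → Pirton → Varne: 6+7+2 = 15
Irby → Varne: 16 = 16
Irby → Pirton → Varne: 10+2 = 12
Cheapest is Irby → Pirton → Varne at 12 km.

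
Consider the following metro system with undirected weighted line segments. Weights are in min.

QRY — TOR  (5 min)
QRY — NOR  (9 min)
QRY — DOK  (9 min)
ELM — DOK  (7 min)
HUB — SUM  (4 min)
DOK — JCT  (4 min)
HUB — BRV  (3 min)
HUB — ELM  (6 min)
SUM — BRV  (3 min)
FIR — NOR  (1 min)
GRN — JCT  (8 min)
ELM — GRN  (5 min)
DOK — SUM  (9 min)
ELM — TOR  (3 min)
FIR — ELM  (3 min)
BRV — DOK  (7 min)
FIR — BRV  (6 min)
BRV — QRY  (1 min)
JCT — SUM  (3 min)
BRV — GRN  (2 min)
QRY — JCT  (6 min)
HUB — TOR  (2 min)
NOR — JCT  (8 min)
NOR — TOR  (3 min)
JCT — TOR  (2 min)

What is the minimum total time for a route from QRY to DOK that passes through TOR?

Best QRY to TOR: QRY–TOR costing 5
Shortest TOR→DOK: TOR–JCT–DOK = 6
Total via TOR: 5 + 6 = 11 min.

11 min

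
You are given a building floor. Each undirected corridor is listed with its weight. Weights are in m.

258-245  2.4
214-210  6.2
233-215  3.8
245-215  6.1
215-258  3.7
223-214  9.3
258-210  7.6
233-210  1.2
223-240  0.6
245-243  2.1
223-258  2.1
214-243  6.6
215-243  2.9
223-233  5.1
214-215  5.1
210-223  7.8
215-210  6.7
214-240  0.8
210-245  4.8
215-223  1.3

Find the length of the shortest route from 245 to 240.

Shortest distances from 245:
245: 0
243: 2.1  (via 245)
258: 2.4  (via 245)
223: 4.5  (via 258)
210: 4.8  (via 245)
215: 5  (via 243)
240: 5.1  (via 223)
Shortest route: 245–258–223–240 = 5.1 m.

5.1 m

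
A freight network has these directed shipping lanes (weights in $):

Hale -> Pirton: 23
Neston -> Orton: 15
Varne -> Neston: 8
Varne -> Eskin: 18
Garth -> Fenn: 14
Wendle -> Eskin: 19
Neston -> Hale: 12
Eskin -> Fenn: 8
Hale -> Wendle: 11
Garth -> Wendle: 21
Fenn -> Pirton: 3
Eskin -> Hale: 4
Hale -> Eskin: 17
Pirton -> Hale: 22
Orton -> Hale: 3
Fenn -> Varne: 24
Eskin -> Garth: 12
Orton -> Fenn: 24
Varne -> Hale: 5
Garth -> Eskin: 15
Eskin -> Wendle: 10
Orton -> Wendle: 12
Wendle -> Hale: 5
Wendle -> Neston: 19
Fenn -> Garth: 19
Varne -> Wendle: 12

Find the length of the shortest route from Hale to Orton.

$45

Enumerating some paths:
Hale–Eskin–Wendle–Neston–Orton: 17+10+19+15 = 61
Hale–Wendle–Neston–Orton: 11+19+15 = 45
Cheapest is Hale–Wendle–Neston–Orton at $45.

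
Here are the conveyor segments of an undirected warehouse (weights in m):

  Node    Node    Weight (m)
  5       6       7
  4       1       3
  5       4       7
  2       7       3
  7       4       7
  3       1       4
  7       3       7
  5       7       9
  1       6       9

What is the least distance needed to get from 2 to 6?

Enumerating some paths:
2 → 7 → 3 → 1 → 6: 3+7+4+9 = 23
2 → 7 → 4 → 1 → 6: 3+7+3+9 = 22
2 → 7 → 5 → 6: 3+9+7 = 19
The minimum is 19 m via 2 → 7 → 5 → 6.

19 m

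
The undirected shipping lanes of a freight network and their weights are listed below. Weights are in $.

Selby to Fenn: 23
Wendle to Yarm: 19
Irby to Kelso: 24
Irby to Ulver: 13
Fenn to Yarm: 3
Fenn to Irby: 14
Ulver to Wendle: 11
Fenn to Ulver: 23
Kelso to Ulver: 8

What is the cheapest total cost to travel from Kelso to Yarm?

$34

Running Dijkstra from Kelso:
Kelso: 0
Ulver: 8  (via Kelso)
Wendle: 19  (via Ulver)
Irby: 21  (via Ulver)
Fenn: 31  (via Ulver)
Yarm: 34  (via Fenn)
Shortest route: Kelso → Ulver → Fenn → Yarm = $34.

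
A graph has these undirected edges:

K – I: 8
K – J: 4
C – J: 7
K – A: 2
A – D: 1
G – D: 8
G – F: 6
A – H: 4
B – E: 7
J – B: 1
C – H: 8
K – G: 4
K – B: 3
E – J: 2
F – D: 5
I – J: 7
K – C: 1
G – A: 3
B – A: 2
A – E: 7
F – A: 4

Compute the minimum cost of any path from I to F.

14

Running Dijkstra from I:
I: 0
J: 7  (via I)
B: 8  (via J)
K: 8  (via I)
C: 9  (via K)
E: 9  (via J)
A: 10  (via B)
D: 11  (via A)
G: 12  (via K)
F: 14  (via A)
Shortest route: I–J–B–A–F = 14.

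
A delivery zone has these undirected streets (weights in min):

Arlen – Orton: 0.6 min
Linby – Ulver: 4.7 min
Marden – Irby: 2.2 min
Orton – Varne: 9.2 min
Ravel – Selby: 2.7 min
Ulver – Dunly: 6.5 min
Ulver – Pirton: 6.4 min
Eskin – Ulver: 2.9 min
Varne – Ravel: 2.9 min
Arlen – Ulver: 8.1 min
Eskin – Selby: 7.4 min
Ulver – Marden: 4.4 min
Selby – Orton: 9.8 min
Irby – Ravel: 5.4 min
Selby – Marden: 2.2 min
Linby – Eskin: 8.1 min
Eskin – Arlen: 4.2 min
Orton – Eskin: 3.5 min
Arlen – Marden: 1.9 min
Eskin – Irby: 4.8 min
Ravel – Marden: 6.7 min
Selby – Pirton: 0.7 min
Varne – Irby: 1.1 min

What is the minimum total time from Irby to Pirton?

5.1 min

Shortest distances from Irby:
Irby: 0
Varne: 1.1  (via Irby)
Marden: 2.2  (via Irby)
Ravel: 4  (via Varne)
Arlen: 4.1  (via Marden)
Selby: 4.4  (via Marden)
Orton: 4.7  (via Arlen)
Eskin: 4.8  (via Irby)
Pirton: 5.1  (via Selby)
Shortest route: Irby → Marden → Selby → Pirton = 5.1 min.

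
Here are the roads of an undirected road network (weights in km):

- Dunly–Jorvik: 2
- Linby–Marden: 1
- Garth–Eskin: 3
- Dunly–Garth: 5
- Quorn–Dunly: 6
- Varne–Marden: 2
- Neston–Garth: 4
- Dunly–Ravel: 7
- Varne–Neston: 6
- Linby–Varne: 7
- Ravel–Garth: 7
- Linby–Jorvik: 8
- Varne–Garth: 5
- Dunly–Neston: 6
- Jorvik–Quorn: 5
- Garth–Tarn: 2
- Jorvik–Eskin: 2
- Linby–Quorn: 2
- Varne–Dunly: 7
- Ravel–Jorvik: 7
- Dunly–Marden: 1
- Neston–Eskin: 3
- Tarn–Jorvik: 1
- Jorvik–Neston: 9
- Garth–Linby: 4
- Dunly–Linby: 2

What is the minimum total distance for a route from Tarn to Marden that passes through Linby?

Best Tarn to Linby: Tarn → Jorvik → Dunly → Linby costing 5
Shortest Linby→Marden: Linby → Marden = 1
Total via Linby: 5 + 1 = 6 km.

6 km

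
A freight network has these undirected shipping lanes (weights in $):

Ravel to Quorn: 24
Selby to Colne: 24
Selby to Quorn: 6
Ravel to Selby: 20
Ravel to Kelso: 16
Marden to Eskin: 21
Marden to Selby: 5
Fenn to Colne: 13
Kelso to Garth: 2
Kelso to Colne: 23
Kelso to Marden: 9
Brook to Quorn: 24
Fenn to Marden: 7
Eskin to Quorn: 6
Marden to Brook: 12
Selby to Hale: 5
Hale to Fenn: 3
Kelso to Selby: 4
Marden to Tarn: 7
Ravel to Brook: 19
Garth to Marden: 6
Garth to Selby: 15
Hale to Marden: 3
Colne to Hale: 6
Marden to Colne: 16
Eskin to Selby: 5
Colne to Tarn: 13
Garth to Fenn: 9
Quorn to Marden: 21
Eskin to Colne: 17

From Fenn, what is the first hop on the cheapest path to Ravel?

Enumerating some paths:
Fenn - Hale - Selby - Ravel: 3+5+20 = 28
Fenn - Garth - Kelso - Ravel: 9+2+16 = 27
Fenn - Hale - Marden - Garth - Kelso - Ravel: 3+3+6+2+16 = 30
Fenn - Hale - Selby - Kelso - Ravel: 3+5+4+16 = 28
Cheapest is Fenn - Garth - Kelso - Ravel at $27.
So from Fenn the first move is to Garth.

Garth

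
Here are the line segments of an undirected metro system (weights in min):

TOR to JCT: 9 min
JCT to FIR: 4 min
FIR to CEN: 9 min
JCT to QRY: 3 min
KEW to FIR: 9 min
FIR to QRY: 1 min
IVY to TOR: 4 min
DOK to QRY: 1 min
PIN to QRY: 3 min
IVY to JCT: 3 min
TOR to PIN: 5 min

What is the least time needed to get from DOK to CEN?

11 min

Shortest distances from DOK:
DOK: 0
QRY: 1  (via DOK)
FIR: 2  (via QRY)
JCT: 4  (via QRY)
PIN: 4  (via QRY)
IVY: 7  (via JCT)
TOR: 9  (via PIN)
CEN: 11  (via FIR)
Shortest route: DOK–QRY–FIR–CEN = 11 min.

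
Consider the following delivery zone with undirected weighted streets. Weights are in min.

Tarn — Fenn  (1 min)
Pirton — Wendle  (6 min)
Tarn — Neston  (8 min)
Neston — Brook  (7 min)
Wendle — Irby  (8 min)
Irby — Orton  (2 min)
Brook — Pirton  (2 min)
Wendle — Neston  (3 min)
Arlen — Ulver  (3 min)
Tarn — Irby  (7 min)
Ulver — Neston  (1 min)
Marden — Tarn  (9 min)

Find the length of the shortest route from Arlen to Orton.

Settle nodes by increasing distance from Arlen:
Arlen: 0
Ulver: 3  (via Arlen)
Neston: 4  (via Ulver)
Wendle: 7  (via Neston)
Brook: 11  (via Neston)
Tarn: 12  (via Neston)
Fenn: 13  (via Tarn)
Pirton: 13  (via Wendle)
Irby: 15  (via Wendle)
Orton: 17  (via Irby)
Shortest route: Arlen → Ulver → Neston → Wendle → Irby → Orton = 17 min.

17 min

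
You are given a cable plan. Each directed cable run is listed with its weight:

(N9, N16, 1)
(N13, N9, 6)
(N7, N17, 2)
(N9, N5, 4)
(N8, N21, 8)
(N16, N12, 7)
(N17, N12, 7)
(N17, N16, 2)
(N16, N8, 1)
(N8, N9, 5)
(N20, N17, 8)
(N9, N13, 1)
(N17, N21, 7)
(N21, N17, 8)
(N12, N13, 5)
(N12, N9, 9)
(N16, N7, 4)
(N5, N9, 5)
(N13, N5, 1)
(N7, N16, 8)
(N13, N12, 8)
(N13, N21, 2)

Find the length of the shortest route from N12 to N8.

Shortest distances from N12:
N12: 0
N13: 5  (via N12)
N5: 6  (via N13)
N21: 7  (via N13)
N9: 9  (via N12)
N16: 10  (via N9)
N8: 11  (via N16)
Shortest route: N12 → N9 → N16 → N8 = 11.

11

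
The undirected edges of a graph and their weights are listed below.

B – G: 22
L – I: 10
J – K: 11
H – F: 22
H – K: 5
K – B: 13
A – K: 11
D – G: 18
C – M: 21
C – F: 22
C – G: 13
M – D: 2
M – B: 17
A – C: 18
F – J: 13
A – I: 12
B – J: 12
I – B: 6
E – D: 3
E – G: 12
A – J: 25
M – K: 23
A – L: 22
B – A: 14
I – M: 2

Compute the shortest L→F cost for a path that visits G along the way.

64

Best L to G: L–I–M–D–E–G costing 29
Shortest G→F: G–C–F = 35
Total via G: 29 + 35 = 64.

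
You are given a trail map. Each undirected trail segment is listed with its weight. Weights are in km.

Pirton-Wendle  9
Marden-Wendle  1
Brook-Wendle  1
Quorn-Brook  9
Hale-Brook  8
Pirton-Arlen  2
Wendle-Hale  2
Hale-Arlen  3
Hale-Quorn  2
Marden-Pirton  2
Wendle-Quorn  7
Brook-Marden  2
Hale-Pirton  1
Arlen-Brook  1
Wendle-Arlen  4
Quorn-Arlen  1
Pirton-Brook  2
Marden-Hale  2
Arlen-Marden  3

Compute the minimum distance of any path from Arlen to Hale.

Compare a few routes:
Arlen–Brook–Marden–Hale: 1+2+2 = 5
Arlen–Brook–Wendle–Hale: 1+1+2 = 4
Arlen–Brook–Pirton–Hale: 1+2+1 = 4
Arlen–Hale: 3 = 3
Cheapest is Arlen–Hale at 3 km.

3 km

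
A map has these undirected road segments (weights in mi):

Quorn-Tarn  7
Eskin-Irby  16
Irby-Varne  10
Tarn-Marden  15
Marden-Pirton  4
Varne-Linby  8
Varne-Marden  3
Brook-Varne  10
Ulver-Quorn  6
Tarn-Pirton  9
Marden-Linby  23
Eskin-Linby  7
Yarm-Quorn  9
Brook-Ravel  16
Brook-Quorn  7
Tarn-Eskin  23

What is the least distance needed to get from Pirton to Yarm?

Running Dijkstra from Pirton:
Pirton: 0
Marden: 4  (via Pirton)
Varne: 7  (via Marden)
Tarn: 9  (via Pirton)
Linby: 15  (via Varne)
Quorn: 16  (via Tarn)
Brook: 17  (via Varne)
Irby: 17  (via Varne)
Eskin: 22  (via Linby)
Ulver: 22  (via Quorn)
Yarm: 25  (via Quorn)
Shortest route: Pirton → Tarn → Quorn → Yarm = 25 mi.

25 mi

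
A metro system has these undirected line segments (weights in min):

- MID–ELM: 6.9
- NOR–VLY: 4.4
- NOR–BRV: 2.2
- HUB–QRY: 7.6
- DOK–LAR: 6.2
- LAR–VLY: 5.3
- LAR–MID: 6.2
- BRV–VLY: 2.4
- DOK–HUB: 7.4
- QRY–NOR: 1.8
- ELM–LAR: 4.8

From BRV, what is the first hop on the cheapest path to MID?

VLY

Enumerating some paths:
BRV–VLY–LAR–ELM–MID: 2.4+5.3+4.8+6.9 = 19.4
BRV–NOR–VLY–LAR–MID: 2.2+4.4+5.3+6.2 = 18.1
BRV–VLY–LAR–MID: 2.4+5.3+6.2 = 13.9
Cheapest is BRV–VLY–LAR–MID at 13.9 min.
So from BRV the first move is to VLY.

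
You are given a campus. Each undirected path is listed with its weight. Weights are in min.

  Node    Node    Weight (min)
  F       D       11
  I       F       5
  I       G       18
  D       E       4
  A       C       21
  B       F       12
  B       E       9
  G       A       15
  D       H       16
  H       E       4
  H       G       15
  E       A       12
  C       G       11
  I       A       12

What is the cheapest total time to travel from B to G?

28 min

Candidate routes:
B - E - D - H - G: 9+4+16+15 = 44
B - E - A - G: 9+12+15 = 36
B - E - H - G: 9+4+15 = 28
B - F - I - G: 12+5+18 = 35
The minimum is 28 min via B - E - H - G.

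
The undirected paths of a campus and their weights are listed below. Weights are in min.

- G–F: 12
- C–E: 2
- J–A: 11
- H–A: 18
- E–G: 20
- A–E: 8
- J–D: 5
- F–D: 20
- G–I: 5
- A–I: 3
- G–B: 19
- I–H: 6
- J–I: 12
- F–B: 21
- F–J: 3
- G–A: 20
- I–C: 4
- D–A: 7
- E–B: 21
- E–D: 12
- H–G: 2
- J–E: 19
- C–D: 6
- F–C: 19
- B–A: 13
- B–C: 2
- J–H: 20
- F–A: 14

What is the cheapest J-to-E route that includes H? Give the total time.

29 min

Shortest J→H: J → F → G → H = 17
Shortest H→E: H → I → C → E = 12
Total via H: 17 + 12 = 29 min.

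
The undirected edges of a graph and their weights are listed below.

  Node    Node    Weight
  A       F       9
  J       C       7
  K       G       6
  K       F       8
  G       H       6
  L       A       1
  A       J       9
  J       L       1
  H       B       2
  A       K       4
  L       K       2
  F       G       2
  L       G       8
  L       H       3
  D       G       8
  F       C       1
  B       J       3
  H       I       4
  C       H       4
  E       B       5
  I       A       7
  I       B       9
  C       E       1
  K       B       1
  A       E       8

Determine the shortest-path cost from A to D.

Settle nodes by increasing distance from A:
A: 0
L: 1  (via A)
J: 2  (via L)
K: 3  (via L)
B: 4  (via K)
H: 4  (via L)
I: 7  (via A)
C: 8  (via H)
E: 8  (via A)
F: 9  (via A)
G: 9  (via L)
D: 17  (via G)
Shortest route: A → L → G → D = 17.

17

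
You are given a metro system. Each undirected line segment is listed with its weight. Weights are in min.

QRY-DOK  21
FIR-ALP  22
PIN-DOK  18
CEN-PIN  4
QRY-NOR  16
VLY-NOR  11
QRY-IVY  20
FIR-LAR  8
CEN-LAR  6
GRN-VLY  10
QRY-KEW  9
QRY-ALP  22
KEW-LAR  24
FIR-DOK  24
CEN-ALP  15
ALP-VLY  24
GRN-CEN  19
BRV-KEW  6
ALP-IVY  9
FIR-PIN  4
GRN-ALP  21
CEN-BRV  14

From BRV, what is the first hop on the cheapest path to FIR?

Compare a few routes:
BRV - CEN - PIN - FIR: 14+4+4 = 22
BRV - KEW - LAR - CEN - PIN - FIR: 6+24+6+4+4 = 44
BRV - KEW - LAR - FIR: 6+24+8 = 38
BRV - CEN - LAR - FIR: 14+6+8 = 28
Cheapest is BRV - CEN - PIN - FIR at 22 min.
So from BRV the first move is to CEN.

CEN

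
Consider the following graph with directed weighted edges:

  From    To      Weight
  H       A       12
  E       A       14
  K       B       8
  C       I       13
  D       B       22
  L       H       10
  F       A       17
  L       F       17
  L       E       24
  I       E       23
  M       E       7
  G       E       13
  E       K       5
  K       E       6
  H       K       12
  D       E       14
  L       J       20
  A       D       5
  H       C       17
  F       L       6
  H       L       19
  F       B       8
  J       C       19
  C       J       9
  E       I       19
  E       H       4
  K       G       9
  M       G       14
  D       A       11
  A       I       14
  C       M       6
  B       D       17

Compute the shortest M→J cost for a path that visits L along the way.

Shortest M→L: M–E–H–L = 30
Best L to J: L–J costing 20
Total via L: 30 + 20 = 50.

50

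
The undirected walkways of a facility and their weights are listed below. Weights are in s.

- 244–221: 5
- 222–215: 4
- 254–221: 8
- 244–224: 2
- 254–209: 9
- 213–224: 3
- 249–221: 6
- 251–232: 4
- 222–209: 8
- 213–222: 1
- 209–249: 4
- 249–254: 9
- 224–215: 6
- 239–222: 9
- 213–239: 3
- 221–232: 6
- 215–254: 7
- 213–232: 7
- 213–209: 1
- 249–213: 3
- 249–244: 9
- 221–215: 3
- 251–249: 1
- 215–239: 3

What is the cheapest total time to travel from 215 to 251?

Shortest distances from 215:
215: 0
239: 3  (via 215)
221: 3  (via 215)
222: 4  (via 215)
213: 5  (via 222)
224: 6  (via 215)
209: 6  (via 213)
254: 7  (via 215)
244: 8  (via 221)
249: 8  (via 213)
232: 9  (via 221)
251: 9  (via 249)
Shortest route: 215 → 222 → 213 → 249 → 251 = 9 s.

9 s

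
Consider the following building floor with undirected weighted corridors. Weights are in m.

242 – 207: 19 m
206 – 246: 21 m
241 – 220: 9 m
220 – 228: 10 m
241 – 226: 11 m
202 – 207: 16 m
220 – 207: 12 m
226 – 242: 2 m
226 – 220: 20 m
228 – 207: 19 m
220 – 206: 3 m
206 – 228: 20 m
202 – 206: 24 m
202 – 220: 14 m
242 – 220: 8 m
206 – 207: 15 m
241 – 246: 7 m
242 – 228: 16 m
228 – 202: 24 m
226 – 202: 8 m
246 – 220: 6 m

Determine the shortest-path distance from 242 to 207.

Compare a few routes:
242–207: 19 = 19
242–220–207: 8+12 = 20
242–220–206–207: 8+3+15 = 26
Cheapest is 242–207 at 19 m.

19 m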